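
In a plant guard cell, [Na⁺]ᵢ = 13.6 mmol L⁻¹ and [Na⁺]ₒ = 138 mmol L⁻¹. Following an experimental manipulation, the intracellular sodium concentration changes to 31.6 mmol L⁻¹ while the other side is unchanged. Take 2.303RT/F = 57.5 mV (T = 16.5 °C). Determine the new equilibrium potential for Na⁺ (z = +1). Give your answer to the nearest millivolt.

After the shift: [Na⁺]_out = 138, [Na⁺]_in = 31.6 mmol L⁻¹.
E_new = (57.5/1)·log₁₀(138/31.6) = 57.50 · (0.6402) = 36.81 mV

37 mV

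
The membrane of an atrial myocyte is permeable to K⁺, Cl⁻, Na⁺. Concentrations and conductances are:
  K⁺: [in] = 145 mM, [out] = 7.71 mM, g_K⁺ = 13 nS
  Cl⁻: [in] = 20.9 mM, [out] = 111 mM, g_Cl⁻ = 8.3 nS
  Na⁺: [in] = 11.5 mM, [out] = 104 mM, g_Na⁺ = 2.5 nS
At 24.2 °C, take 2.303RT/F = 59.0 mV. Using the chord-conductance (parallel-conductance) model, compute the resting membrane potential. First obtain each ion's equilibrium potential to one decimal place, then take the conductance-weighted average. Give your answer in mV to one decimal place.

-50.1 mV

E_K⁺ = (59.0/1)·log₁₀(7.71/145) = -75.2 mV
E_Cl⁻ = (59.0/-1)·log₁₀(111/20.9) = -42.8 mV
E_Na⁺ = (59.0/1)·log₁₀(104/11.5) = 56.4 mV
Vm = (Σ gᵢEᵢ)/(Σ gᵢ) = (13·-75.2 + 8.3·-42.8 + 2.5·56.4) / (13 + 8.3 + 2.5)
= -1191.84 / 23.8 = -50.08 mV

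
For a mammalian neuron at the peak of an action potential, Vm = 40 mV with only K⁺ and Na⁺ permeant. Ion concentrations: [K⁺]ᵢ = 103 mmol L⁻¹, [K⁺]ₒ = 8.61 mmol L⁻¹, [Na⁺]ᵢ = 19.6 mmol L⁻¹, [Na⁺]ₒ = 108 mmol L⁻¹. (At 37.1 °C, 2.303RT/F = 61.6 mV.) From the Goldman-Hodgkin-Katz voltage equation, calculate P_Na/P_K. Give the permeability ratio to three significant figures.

Let α = P_Na/P_K. GHK: Vm = 61.6·log₁₀[(Kₒ + α·Naₒ)/(Kᵢ + α·Naᵢ)].
10^(Vm/61.6) = 10^(40.0/61.6) = 4.4602
So 4.4602·(Kᵢ + α·Naᵢ) = Kₒ + α·Naₒ → α = (4.4602·103.0 − 8.61) / (108.0 − 4.4602·19.6)
α = (459.4 − 8.61) / (108.0 − 87.42) = 450.8/20.58 = 21.9

21.9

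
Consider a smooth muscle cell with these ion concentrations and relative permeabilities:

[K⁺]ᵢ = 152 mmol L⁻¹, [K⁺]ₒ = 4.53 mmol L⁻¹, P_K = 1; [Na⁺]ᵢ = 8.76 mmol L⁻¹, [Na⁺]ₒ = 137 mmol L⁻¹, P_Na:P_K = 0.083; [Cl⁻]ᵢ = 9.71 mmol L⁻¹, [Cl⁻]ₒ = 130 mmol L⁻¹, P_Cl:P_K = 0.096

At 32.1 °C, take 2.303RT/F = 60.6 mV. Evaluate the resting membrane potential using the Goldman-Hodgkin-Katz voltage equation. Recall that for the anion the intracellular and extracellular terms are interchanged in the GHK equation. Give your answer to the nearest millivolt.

-60 mV

Vm = 60.6 · log₁₀[(Σ P·[cation]ₒ + Σ P·[anion]ᵢ) / (Σ P·[cation]ᵢ + Σ P·[anion]ₒ)]
Numerator = 1×4.53 + 0.083×137 + 0.096×9.71 = 16.83
Denominator = 1×152 + 0.083×8.76 + 0.096×130 = 165.2
Vm = 60.6 · log₁₀(0.10189) = 60.6 × (-0.9919) = -60.11 mV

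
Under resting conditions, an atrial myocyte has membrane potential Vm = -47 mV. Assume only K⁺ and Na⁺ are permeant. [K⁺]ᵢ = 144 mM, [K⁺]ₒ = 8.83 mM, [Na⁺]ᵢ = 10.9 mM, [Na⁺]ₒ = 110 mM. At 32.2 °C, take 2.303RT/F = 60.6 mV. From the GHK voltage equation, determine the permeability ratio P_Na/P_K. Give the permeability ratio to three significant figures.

0.142

Let α = P_Na/P_K. GHK: Vm = 60.6·log₁₀[(Kₒ + α·Naₒ)/(Kᵢ + α·Naᵢ)].
10^(Vm/60.6) = 10^(-47.0/60.6) = 0.16766
So 0.16766·(Kᵢ + α·Naᵢ) = Kₒ + α·Naₒ → α = (0.16766·144.0 − 8.83) / (110.0 − 0.16766·10.9)
α = (24.14 − 8.83) / (110.0 − 1.827) = 15.31/108.2 = 0.1416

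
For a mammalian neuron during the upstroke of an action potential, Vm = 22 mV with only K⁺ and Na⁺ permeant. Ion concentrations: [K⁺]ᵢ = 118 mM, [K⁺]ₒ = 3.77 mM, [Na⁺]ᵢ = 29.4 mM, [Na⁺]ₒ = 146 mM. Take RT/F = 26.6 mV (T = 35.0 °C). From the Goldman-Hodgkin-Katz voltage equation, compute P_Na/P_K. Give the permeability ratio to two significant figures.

Let α = P_Na/P_K. GHK: Vm = 26.6·ln[(Kₒ + α·Naₒ)/(Kᵢ + α·Naᵢ)].
e^(Vm/26.6) = e^(22.0/26.6) = 2.2866
So 2.2866·(Kᵢ + α·Naᵢ) = Kₒ + α·Naₒ → α = (2.2866·118.0 − 3.77) / (146.0 − 2.2866·29.4)
α = (269.8 − 3.77) / (146.0 − 67.23) = 266/78.77 = 3.377

3.4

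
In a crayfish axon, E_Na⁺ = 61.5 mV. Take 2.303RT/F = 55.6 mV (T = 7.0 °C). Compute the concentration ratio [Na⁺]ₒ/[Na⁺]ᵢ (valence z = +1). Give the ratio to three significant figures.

log₁₀([out]/[in]) = E·z/(55.6) = 61.5 × 1 / 55.6 = 1.1061
[out]/[in] = 10^(1.1061) = 12.77

12.8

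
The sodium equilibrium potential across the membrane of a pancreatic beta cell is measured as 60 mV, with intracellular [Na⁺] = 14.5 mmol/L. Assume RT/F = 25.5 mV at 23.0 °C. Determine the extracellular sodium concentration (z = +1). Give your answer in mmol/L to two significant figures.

150 mmol/L

Nernst: E = (25.5/1) · ln([out]/[in]), so ln([out]/[in]) = 60.0 × 1 / 25.5 = 2.3529.
[out]/[in] = e^(2.3529) = 10.52.
[out] = 10.52 × 14.5 = 152.5 mmol/L.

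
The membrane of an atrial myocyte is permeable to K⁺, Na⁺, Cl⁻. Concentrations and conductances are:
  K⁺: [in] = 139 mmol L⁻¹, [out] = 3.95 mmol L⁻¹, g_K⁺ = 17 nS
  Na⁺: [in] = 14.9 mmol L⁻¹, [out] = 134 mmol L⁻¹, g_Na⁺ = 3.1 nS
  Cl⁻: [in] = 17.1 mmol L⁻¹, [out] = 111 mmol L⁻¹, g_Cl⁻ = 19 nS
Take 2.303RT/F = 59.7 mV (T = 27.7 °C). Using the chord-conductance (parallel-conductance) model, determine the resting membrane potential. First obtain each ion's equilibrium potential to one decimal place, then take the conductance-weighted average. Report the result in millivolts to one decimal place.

-59.2 mV

E_K⁺ = (59.7/1)·log₁₀(3.95/139) = -92.3 mV
E_Na⁺ = (59.7/1)·log₁₀(134/14.9) = 56.9 mV
E_Cl⁻ = (59.7/-1)·log₁₀(111/17.1) = -48.5 mV
Vm = (Σ gᵢEᵢ)/(Σ gᵢ) = (17·-92.3 + 3.1·56.9 + 19·-48.5) / (17 + 3.1 + 19)
= -2314.21 / 39.1 = -59.19 mV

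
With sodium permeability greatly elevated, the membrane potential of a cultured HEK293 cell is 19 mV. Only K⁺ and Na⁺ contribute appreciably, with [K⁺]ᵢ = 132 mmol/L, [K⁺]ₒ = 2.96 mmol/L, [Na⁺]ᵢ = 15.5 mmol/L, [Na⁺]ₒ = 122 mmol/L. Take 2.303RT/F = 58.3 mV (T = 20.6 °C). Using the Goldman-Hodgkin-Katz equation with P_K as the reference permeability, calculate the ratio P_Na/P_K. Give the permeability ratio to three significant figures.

Let α = P_Na/P_K. GHK: Vm = 58.3·log₁₀[(Kₒ + α·Naₒ)/(Kᵢ + α·Naᵢ)].
10^(Vm/58.3) = 10^(19.0/58.3) = 2.1179
So 2.1179·(Kᵢ + α·Naᵢ) = Kₒ + α·Naₒ → α = (2.1179·132.0 − 2.96) / (122.0 − 2.1179·15.5)
α = (279.6 − 2.96) / (122.0 − 32.83) = 276.6/89.17 = 3.102

3.10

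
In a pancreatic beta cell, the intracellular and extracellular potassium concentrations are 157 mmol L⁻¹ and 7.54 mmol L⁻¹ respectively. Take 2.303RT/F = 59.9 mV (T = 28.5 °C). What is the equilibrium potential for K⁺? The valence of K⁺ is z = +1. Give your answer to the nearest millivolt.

E = (59.9/z) · log₁₀([K⁺]_out/[K⁺]_in) with z = +1.
= (59.9/1) · log₁₀(7.54/157) = 59.90 · log₁₀(0.04803)
= 59.90 · (-1.3185) = -78.98 mV

-79 mV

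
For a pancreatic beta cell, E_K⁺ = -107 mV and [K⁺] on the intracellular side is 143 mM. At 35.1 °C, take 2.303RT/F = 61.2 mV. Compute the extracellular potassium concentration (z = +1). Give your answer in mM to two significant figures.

Nernst: E = (61.2/1) · log₁₀([out]/[in]), so log₁₀([out]/[in]) = -107.0 × 1 / 61.2 = -1.7484.
[out]/[in] = 10^(-1.7484) = 0.01785.
[out] = 0.01785 × 143 = 2.553 mM.

2.6 mM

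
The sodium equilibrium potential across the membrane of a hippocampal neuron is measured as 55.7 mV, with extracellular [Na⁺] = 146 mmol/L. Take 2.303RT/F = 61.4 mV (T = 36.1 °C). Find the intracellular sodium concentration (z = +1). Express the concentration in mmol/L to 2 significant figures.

18 mmol/L

Nernst: E = (61.4/1) · log₁₀([out]/[in]), so log₁₀([out]/[in]) = 55.7 × 1 / 61.4 = 0.9072.
[out]/[in] = 10^(0.9072) = 8.075.
[in] = 146 / 8.075 = 18.08 mmol/L.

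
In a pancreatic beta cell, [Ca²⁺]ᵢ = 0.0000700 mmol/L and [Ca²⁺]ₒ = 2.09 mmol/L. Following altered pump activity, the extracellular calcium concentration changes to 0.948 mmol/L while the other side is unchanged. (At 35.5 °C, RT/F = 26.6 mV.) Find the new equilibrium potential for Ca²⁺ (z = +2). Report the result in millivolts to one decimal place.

126.5 mV

After the shift: [Ca²⁺]_out = 0.948, [Ca²⁺]_in = 0.0000700 mmol/L.
E_new = (26.6/2)·ln(0.948/0.0000700) = 13.30 · (9.5136) = 126.53 mV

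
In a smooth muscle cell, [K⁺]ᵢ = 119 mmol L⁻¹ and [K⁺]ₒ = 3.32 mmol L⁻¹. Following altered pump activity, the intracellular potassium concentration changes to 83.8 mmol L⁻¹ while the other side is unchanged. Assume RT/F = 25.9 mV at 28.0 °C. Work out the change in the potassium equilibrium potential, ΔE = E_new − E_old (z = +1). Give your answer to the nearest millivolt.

9 mV

E_old = (25.9/1)·ln(3.32/119) = -92.70 mV
E_new = (25.9/1)·ln(3.32/83.8) = -83.62 mV
ΔE = -83.62 − (-92.70) = 9.08 mV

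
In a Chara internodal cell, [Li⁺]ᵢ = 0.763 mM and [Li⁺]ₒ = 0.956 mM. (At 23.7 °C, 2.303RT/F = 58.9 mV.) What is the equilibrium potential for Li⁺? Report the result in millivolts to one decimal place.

5.8 mV

E = (58.9/z) · log₁₀([Li⁺]_out/[Li⁺]_in) with z = +1.
= (58.9/1) · log₁₀(0.956/0.763) = 58.90 · log₁₀(1.253)
= 58.90 · (0.0979) = 5.77 mV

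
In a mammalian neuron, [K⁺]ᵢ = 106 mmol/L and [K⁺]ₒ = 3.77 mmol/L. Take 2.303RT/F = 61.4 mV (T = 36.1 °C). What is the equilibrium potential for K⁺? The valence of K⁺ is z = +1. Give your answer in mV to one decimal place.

E = (61.4/z) · log₁₀([K⁺]_out/[K⁺]_in) with z = +1.
= (61.4/1) · log₁₀(3.77/106) = 61.40 · log₁₀(0.03557)
= 61.40 · (-1.4490) = -88.97 mV

-89.0 mV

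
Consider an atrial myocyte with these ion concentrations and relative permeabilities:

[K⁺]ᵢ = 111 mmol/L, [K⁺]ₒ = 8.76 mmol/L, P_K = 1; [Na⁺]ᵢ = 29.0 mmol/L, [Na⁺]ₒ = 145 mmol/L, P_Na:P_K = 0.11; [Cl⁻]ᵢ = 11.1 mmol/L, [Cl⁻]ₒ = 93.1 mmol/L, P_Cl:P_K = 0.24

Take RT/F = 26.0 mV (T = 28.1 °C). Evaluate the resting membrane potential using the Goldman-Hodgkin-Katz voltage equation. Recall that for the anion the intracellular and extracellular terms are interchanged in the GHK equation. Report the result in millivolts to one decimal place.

-41.8 mV

Vm = 26.0 · ln[(Σ P·[cation]ₒ + Σ P·[anion]ᵢ) / (Σ P·[cation]ᵢ + Σ P·[anion]ₒ)]
Numerator = 1×8.76 + 0.11×145 + 0.24×11.1 = 27.37
Denominator = 1×111 + 0.11×29.0 + 0.24×93.1 = 136.5
Vm = 26.0 · ln(0.20049) = 26.0 × (-1.6070) = -41.78 mV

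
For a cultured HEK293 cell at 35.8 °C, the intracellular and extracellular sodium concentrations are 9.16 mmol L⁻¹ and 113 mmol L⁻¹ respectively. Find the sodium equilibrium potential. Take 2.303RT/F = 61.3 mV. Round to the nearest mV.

E = (61.3/z) · log₁₀([Na⁺]_out/[Na⁺]_in) with z = +1.
= (61.3/1) · log₁₀(113/9.16) = 61.30 · log₁₀(12.34)
= 61.30 · (1.0912) = 66.89 mV

67 mV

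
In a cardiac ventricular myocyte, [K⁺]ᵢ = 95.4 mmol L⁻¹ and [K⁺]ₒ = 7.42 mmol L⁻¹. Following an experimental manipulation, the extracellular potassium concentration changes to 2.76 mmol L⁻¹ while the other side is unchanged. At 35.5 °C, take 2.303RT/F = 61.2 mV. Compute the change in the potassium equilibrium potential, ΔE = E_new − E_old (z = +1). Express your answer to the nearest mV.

-26 mV

E_old = (61.2/1)·log₁₀(7.42/95.4) = -67.88 mV
E_new = (61.2/1)·log₁₀(2.76/95.4) = -94.16 mV
ΔE = -94.16 − (-67.88) = -26.29 mV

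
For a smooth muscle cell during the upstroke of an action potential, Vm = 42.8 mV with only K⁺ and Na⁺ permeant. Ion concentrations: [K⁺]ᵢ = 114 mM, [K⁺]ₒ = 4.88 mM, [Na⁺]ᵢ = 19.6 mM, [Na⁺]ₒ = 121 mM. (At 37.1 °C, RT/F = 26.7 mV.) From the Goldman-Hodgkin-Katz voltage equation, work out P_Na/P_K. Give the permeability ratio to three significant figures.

Let α = P_Na/P_K. GHK: Vm = 26.7·ln[(Kₒ + α·Naₒ)/(Kᵢ + α·Naᵢ)].
e^(Vm/26.7) = e^(42.8/26.7) = 4.9679
So 4.9679·(Kᵢ + α·Naᵢ) = Kₒ + α·Naₒ → α = (4.9679·114.0 − 4.88) / (121.0 − 4.9679·19.6)
α = (566.3 − 4.88) / (121.0 − 97.37) = 561.5/23.63 = 23.76

23.8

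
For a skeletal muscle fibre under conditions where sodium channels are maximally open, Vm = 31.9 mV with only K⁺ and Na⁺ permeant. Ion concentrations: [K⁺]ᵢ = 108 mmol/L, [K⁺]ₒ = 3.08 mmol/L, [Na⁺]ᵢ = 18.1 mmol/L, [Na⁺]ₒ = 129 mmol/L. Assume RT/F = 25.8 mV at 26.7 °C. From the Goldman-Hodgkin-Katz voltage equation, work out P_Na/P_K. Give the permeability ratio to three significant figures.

Let α = P_Na/P_K. GHK: Vm = 25.8·ln[(Kₒ + α·Naₒ)/(Kᵢ + α·Naᵢ)].
e^(Vm/25.8) = e^(31.9/25.8) = 3.4433
So 3.4433·(Kᵢ + α·Naᵢ) = Kₒ + α·Naₒ → α = (3.4433·108.0 − 3.08) / (129.0 − 3.4433·18.1)
α = (371.9 − 3.08) / (129.0 − 62.32) = 368.8/66.68 = 5.531

5.53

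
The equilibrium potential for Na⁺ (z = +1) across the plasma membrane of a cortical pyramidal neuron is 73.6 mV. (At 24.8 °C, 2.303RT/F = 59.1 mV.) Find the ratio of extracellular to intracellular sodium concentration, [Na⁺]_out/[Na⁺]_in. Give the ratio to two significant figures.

18

log₁₀([out]/[in]) = E·z/(59.1) = 73.6 × 1 / 59.1 = 1.2453
[out]/[in] = 10^(1.2453) = 17.59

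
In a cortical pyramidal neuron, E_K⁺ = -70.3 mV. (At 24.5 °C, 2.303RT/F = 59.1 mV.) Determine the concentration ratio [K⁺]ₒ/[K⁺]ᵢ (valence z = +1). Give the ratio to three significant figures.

0.0646

log₁₀([out]/[in]) = E·z/(59.1) = -70.3 × 1 / 59.1 = -1.1895
[out]/[in] = 10^(-1.1895) = 0.06464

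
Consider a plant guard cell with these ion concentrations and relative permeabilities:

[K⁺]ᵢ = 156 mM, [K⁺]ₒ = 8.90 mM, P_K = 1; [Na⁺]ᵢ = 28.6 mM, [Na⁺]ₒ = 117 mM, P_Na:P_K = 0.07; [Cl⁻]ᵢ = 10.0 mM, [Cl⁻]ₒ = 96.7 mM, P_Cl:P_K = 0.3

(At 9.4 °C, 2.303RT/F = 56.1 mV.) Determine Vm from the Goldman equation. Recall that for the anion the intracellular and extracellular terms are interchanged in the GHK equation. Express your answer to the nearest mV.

Vm = 56.1 · log₁₀[(Σ P·[cation]ₒ + Σ P·[anion]ᵢ) / (Σ P·[cation]ᵢ + Σ P·[anion]ₒ)]
Numerator = 1×8.90 + 0.07×117 + 0.3×10.0 = 20.09
Denominator = 1×156 + 0.07×28.6 + 0.3×96.7 = 187
Vm = 56.1 · log₁₀(0.10743) = 56.1 × (-0.9689) = -54.35 mV

-54 mV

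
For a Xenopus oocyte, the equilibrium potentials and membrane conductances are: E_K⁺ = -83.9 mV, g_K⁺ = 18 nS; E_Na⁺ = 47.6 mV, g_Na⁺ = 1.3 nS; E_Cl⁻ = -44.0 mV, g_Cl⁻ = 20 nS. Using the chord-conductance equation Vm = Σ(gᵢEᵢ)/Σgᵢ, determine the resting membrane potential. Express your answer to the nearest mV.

Σ gᵢEᵢ = 18·(-83.9) + 1.3·(47.6) + 20·(-44.0) = -2328.32
Σ gᵢ = 18 + 1.3 + 20 = 39.3
Vm = -2328.32 / 39.3 = -59.24 mV

-59 mV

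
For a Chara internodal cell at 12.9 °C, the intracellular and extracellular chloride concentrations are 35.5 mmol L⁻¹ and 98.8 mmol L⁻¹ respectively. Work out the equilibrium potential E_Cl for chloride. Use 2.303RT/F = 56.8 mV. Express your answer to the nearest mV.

-25 mV

E = (56.8/z) · log₁₀([Cl⁻]_out/[Cl⁻]_in) with z = -1.
For an anion, dividing by z = -1 reverses the sign.
= (56.8/-1) · log₁₀(98.8/35.5) = -56.80 · log₁₀(2.783)
= -56.80 · (0.4445) = -25.25 mV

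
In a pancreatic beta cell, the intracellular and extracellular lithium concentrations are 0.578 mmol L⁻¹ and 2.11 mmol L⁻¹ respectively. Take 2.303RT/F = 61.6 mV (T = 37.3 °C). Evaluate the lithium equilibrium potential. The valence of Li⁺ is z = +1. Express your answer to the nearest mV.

E = (61.6/z) · log₁₀([Li⁺]_out/[Li⁺]_in) with z = +1.
= (61.6/1) · log₁₀(2.11/0.578) = 61.60 · log₁₀(3.651)
= 61.60 · (0.5624) = 34.64 mV

35 mV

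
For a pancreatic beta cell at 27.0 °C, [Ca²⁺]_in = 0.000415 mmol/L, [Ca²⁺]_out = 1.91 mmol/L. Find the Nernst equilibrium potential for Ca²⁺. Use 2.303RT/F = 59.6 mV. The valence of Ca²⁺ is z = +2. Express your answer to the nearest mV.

109 mV

E = (59.6/z) · log₁₀([Ca²⁺]_out/[Ca²⁺]_in) with z = +2.
= (59.6/2) · log₁₀(1.91/0.000415) = 29.80 · log₁₀(4602)
= 29.80 · (3.6630) = 109.16 mV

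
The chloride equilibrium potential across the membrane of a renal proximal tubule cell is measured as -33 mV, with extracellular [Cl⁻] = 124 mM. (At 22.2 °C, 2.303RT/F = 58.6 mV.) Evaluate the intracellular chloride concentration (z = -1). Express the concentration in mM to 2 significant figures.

Nernst: E = (58.6/-1) · log₁₀([out]/[in]), so log₁₀([out]/[in]) = -33.0 × -1 / 58.6 = 0.5631.
[out]/[in] = 10^(0.5631) = 3.657.
[in] = 124 / 3.657 = 33.91 mM.

34 mM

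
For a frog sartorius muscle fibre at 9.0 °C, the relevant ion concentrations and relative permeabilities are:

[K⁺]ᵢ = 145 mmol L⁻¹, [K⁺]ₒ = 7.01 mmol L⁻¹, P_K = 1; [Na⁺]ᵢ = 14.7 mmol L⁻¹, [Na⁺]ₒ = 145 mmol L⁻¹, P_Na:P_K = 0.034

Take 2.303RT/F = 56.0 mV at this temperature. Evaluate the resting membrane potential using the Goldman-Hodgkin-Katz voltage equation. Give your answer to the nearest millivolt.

Vm = 56.0 · log₁₀[(Σ P·[cation]ₒ + Σ P·[anion]ᵢ) / (Σ P·[cation]ᵢ + Σ P·[anion]ₒ)]
Numerator = 1×7.01 + 0.034×145 = 11.94
Denominator = 1×145 + 0.034×14.7 = 145.5
Vm = 56.0 · log₁₀(0.082062) = 56.0 × (-1.0859) = -60.81 mV

-61 mV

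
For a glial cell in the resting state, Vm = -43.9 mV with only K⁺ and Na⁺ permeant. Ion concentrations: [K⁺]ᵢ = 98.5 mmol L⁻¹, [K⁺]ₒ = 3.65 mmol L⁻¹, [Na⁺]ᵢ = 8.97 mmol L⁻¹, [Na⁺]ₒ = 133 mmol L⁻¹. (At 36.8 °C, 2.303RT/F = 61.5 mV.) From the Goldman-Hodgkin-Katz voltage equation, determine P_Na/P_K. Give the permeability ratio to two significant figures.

0.12

Let α = P_Na/P_K. GHK: Vm = 61.5·log₁₀[(Kₒ + α·Naₒ)/(Kᵢ + α·Naᵢ)].
10^(Vm/61.5) = 10^(-43.9/61.5) = 0.19328
So 0.19328·(Kᵢ + α·Naᵢ) = Kₒ + α·Naₒ → α = (0.19328·98.5 − 3.65) / (133.0 − 0.19328·8.97)
α = (19.04 − 3.65) / (133.0 − 1.734) = 15.39/131.3 = 0.1172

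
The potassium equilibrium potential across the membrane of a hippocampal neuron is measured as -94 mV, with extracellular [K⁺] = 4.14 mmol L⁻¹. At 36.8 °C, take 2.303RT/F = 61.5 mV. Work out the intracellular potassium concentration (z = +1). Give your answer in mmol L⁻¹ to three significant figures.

140 mmol L⁻¹

Nernst: E = (61.5/1) · log₁₀([out]/[in]), so log₁₀([out]/[in]) = -94.0 × 1 / 61.5 = -1.5285.
[out]/[in] = 10^(-1.5285) = 0.02962.
[in] = 4.14 / 0.02962 = 139.8 mmol L⁻¹.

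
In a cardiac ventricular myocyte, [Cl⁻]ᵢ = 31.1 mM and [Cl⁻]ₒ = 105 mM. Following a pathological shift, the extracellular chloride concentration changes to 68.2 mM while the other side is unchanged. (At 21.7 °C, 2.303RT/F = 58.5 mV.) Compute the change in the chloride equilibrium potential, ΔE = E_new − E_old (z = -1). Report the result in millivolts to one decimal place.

11.0 mV

E_old = (58.5/-1)·log₁₀(105/31.1) = -30.91 mV
E_new = (58.5/-1)·log₁₀(68.2/31.1) = -19.95 mV
ΔE = -19.95 − (-30.91) = 10.96 mV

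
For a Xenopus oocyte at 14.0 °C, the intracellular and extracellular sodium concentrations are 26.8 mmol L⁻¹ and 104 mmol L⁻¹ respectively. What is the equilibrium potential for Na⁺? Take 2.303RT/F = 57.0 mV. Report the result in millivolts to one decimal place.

E = (57.0/z) · log₁₀([Na⁺]_out/[Na⁺]_in) with z = +1.
= (57.0/1) · log₁₀(104/26.8) = 57.00 · log₁₀(3.881)
= 57.00 · (0.5889) = 33.57 mV

33.6 mV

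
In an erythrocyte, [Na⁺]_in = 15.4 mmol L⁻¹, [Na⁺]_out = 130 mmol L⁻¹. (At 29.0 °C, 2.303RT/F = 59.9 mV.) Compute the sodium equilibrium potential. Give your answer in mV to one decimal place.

E = (59.9/z) · log₁₀([Na⁺]_out/[Na⁺]_in) with z = +1.
= (59.9/1) · log₁₀(130/15.4) = 59.90 · log₁₀(8.442)
= 59.90 · (0.9264) = 55.49 mV

55.5 mV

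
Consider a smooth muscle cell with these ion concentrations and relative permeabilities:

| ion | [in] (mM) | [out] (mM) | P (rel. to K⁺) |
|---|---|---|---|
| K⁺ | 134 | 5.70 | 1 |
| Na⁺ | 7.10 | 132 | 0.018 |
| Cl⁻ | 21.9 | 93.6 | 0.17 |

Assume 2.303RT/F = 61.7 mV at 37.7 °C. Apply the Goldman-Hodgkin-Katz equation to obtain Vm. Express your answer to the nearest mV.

-68 mV

Vm = 61.7 · log₁₀[(Σ P·[cation]ₒ + Σ P·[anion]ᵢ) / (Σ P·[cation]ᵢ + Σ P·[anion]ₒ)]
Numerator = 1×5.70 + 0.018×132 + 0.17×21.9 = 11.8
Denominator = 1×134 + 0.018×7.10 + 0.17×93.6 = 150
Vm = 61.7 · log₁₀(0.078639) = 61.7 × (-1.1044) = -68.14 mV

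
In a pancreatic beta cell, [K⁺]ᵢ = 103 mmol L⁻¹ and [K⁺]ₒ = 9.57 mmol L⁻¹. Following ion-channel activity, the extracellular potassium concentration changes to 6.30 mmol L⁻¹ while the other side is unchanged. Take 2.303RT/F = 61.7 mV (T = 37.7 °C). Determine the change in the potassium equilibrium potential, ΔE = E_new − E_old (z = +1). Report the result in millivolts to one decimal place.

E_old = (61.7/1)·log₁₀(9.57/103) = -63.67 mV
E_new = (61.7/1)·log₁₀(6.30/103) = -74.87 mV
ΔE = -74.87 − (-63.67) = -11.20 mV

-11.2 mV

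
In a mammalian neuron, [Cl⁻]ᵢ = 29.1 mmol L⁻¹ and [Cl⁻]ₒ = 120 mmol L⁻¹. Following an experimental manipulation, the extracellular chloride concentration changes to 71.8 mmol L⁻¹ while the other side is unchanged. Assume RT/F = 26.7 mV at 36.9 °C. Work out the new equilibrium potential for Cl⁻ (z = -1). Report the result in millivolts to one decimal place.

-24.1 mV

After the shift: [Cl⁻]_out = 71.8, [Cl⁻]_in = 29.1 mmol L⁻¹.
E_new = (26.7/-1)·ln(71.8/29.1) = -26.70 · (0.9031) = -24.11 mV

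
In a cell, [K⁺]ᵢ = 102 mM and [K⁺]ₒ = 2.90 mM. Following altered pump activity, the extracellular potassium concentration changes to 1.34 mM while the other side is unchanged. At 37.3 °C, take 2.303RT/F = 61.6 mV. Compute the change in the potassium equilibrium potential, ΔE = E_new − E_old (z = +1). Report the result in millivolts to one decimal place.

-20.7 mV

E_old = (61.6/1)·log₁₀(2.90/102) = -95.25 mV
E_new = (61.6/1)·log₁₀(1.34/102) = -115.90 mV
ΔE = -115.90 − (-95.25) = -20.65 mV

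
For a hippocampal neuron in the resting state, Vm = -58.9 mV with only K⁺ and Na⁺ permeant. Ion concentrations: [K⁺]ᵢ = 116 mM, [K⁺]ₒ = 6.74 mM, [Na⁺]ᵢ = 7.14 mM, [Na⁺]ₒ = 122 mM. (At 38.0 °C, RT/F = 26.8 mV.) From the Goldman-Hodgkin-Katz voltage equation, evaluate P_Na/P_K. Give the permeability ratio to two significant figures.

0.051

Let α = P_Na/P_K. GHK: Vm = 26.8·ln[(Kₒ + α·Naₒ)/(Kᵢ + α·Naᵢ)].
e^(Vm/26.8) = e^(-58.9/26.8) = 0.11105
So 0.11105·(Kᵢ + α·Naᵢ) = Kₒ + α·Naₒ → α = (0.11105·116.0 − 6.74) / (122.0 − 0.11105·7.14)
α = (12.88 − 6.74) / (122.0 − 0.7929) = 6.142/121.2 = 0.05067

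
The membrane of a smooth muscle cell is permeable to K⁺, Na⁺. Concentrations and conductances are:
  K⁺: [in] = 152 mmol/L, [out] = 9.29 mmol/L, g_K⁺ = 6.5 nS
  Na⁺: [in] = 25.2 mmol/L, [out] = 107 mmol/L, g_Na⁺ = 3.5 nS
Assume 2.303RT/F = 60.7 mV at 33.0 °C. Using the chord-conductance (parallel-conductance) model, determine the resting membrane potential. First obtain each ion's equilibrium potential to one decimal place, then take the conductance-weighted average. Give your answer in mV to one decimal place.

E_K⁺ = (60.7/1)·log₁₀(9.29/152) = -73.7 mV
E_Na⁺ = (60.7/1)·log₁₀(107/25.2) = 38.1 mV
Vm = (Σ gᵢEᵢ)/(Σ gᵢ) = (6.5·-73.7 + 3.5·38.1) / (6.5 + 3.5)
= -345.70 / 10 = -34.57 mV

-34.6 mV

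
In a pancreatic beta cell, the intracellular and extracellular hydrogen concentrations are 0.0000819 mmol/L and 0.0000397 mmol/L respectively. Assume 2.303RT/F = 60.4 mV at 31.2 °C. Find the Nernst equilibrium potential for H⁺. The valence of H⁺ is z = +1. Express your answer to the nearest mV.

E = (60.4/z) · log₁₀([H⁺]_out/[H⁺]_in) with z = +1.
= (60.4/1) · log₁₀(0.0000397/0.0000819) = 60.40 · log₁₀(0.4847)
= 60.40 · (-0.3145) = -19.00 mV

-19 mV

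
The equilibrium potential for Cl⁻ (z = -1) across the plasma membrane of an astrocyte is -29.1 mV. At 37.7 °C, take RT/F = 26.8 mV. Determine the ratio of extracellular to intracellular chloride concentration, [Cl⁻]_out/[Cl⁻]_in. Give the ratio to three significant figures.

2.96

ln([out]/[in]) = E·z/(26.8) = -29.1 × -1 / 26.8 = 1.0858
[out]/[in] = e^(1.0858) = 2.962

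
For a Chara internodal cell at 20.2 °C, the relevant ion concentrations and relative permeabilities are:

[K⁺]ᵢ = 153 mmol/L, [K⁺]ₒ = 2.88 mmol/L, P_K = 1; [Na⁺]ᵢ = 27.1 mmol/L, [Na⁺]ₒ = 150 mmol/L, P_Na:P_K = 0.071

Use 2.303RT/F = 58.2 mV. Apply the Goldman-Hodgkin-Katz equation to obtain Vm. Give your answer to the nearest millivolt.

-62 mV

Vm = 58.2 · log₁₀[(Σ P·[cation]ₒ + Σ P·[anion]ᵢ) / (Σ P·[cation]ᵢ + Σ P·[anion]ₒ)]
Numerator = 1×2.88 + 0.071×150 = 13.53
Denominator = 1×153 + 0.071×27.1 = 154.9
Vm = 58.2 · log₁₀(0.087333) = 58.2 × (-1.0588) = -61.62 mV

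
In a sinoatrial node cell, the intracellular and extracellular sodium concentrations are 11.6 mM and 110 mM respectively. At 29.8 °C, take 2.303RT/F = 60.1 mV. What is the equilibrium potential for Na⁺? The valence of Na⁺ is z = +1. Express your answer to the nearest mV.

59 mV

E = (60.1/z) · log₁₀([Na⁺]_out/[Na⁺]_in) with z = +1.
= (60.1/1) · log₁₀(110/11.6) = 60.10 · log₁₀(9.483)
= 60.10 · (0.9769) = 58.71 mV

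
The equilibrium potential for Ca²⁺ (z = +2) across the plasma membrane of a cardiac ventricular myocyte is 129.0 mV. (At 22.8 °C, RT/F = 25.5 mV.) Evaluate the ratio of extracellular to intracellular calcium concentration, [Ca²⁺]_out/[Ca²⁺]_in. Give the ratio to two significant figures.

ln([out]/[in]) = E·z/(25.5) = 129.0 × 2 / 25.5 = 10.1176
[out]/[in] = e^(10.1176) = 2.478e+04

25000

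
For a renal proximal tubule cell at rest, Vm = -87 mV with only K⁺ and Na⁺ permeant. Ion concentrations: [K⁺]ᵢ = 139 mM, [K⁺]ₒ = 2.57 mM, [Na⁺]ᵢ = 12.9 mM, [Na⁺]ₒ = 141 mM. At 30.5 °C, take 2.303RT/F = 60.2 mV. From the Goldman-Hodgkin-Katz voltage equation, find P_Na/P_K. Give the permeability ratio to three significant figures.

Let α = P_Na/P_K. GHK: Vm = 60.2·log₁₀[(Kₒ + α·Naₒ)/(Kᵢ + α·Naᵢ)].
10^(Vm/60.2) = 10^(-87.0/60.2) = 0.035877
So 0.035877·(Kᵢ + α·Naᵢ) = Kₒ + α·Naₒ → α = (0.035877·139.0 − 2.57) / (141.0 − 0.035877·12.9)
α = (4.987 − 2.57) / (141.0 − 0.4628) = 2.417/140.5 = 0.0172

0.0172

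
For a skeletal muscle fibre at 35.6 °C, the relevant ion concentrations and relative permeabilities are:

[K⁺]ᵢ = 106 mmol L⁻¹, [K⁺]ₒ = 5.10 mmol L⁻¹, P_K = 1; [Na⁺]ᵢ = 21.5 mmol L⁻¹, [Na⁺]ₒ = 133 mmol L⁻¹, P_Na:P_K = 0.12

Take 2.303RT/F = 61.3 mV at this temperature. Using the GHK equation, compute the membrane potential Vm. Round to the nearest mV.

-44 mV

Vm = 61.3 · log₁₀[(Σ P·[cation]ₒ + Σ P·[anion]ᵢ) / (Σ P·[cation]ᵢ + Σ P·[anion]ₒ)]
Numerator = 1×5.10 + 0.12×133 = 21.06
Denominator = 1×106 + 0.12×21.5 = 108.6
Vm = 61.3 · log₁₀(0.19396) = 61.3 × (-0.7123) = -43.66 mV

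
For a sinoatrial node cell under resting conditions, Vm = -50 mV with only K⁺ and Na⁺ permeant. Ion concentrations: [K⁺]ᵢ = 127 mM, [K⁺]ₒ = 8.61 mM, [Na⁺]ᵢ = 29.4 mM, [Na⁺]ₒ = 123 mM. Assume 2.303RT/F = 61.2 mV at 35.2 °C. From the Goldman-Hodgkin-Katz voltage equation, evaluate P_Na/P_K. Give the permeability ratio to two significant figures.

0.091

Let α = P_Na/P_K. GHK: Vm = 61.2·log₁₀[(Kₒ + α·Naₒ)/(Kᵢ + α·Naᵢ)].
10^(Vm/61.2) = 10^(-50.0/61.2) = 0.15241
So 0.15241·(Kᵢ + α·Naᵢ) = Kₒ + α·Naₒ → α = (0.15241·127.0 − 8.61) / (123.0 − 0.15241·29.4)
α = (19.36 − 8.61) / (123.0 − 4.481) = 10.75/118.5 = 0.09067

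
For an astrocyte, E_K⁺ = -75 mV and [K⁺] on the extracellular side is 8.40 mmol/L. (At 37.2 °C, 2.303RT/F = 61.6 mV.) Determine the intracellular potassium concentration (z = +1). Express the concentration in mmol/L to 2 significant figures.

140 mmol/L

Nernst: E = (61.6/1) · log₁₀([out]/[in]), so log₁₀([out]/[in]) = -75.0 × 1 / 61.6 = -1.2175.
[out]/[in] = 10^(-1.2175) = 0.0606.
[in] = 8.40 / 0.0606 = 138.6 mmol/L.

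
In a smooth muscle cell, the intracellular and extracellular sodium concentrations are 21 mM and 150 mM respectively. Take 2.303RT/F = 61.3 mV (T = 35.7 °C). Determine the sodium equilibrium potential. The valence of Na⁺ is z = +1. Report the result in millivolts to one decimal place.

52.3 mV

E = (61.3/z) · log₁₀([Na⁺]_out/[Na⁺]_in) with z = +1.
= (61.3/1) · log₁₀(150/21) = 61.30 · log₁₀(7.143)
= 61.30 · (0.8539) = 52.34 mV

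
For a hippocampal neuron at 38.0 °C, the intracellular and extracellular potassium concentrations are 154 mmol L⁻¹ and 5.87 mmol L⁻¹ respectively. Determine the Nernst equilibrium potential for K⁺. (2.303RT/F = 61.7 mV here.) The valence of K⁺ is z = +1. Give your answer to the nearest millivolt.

E = (61.7/z) · log₁₀([K⁺]_out/[K⁺]_in) with z = +1.
= (61.7/1) · log₁₀(5.87/154) = 61.70 · log₁₀(0.03812)
= 61.70 · (-1.4189) = -87.55 mV

-88 mV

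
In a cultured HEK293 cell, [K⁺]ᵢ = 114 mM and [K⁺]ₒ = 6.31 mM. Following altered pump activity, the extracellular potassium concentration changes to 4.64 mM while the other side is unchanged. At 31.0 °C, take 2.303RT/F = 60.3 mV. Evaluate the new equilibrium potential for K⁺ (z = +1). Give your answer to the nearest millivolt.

-84 mV

After the shift: [K⁺]_out = 4.64, [K⁺]_in = 114 mM.
E_new = (60.3/1)·log₁₀(4.64/114) = 60.30 · (-1.3904) = -83.84 mV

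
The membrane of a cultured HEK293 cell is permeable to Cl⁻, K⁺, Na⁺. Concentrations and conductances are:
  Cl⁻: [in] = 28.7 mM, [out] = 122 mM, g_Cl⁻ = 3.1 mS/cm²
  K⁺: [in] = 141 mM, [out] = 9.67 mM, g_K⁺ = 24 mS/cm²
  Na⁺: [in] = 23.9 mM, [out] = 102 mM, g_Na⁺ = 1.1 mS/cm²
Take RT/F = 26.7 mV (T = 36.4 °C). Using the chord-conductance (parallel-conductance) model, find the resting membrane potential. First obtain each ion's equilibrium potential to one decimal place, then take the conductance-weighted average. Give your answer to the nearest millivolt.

-64 mV

E_Cl⁻ = (26.7/-1)·ln(122/28.7) = -38.6 mV
E_K⁺ = (26.7/1)·ln(9.67/141) = -71.5 mV
E_Na⁺ = (26.7/1)·ln(102/23.9) = 38.7 mV
Vm = (Σ gᵢEᵢ)/(Σ gᵢ) = (3.1·-38.6 + 24·-71.5 + 1.1·38.7) / (3.1 + 24 + 1.1)
= -1793.09 / 28.2 = -63.58 mV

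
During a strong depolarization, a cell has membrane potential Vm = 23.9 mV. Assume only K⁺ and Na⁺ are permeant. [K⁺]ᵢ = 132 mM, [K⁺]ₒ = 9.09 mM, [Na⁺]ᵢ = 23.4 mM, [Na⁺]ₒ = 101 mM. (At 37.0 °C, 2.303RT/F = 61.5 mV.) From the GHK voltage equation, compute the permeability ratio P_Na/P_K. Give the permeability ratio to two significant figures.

Let α = P_Na/P_K. GHK: Vm = 61.5·log₁₀[(Kₒ + α·Naₒ)/(Kᵢ + α·Naᵢ)].
10^(Vm/61.5) = 10^(23.9/61.5) = 2.4469
So 2.4469·(Kᵢ + α·Naᵢ) = Kₒ + α·Naₒ → α = (2.4469·132.0 − 9.09) / (101.0 − 2.4469·23.4)
α = (323 − 9.09) / (101.0 − 57.26) = 313.9/43.74 = 7.176

7.2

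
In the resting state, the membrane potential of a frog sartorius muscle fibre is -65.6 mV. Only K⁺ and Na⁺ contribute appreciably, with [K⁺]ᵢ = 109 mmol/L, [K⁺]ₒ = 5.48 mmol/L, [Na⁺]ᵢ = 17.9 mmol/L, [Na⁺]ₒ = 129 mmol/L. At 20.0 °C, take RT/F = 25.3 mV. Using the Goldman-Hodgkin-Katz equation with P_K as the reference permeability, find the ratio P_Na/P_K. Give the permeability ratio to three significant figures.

0.0209

Let α = P_Na/P_K. GHK: Vm = 25.3·ln[(Kₒ + α·Naₒ)/(Kᵢ + α·Naᵢ)].
e^(Vm/25.3) = e^(-65.6/25.3) = 0.074804
So 0.074804·(Kᵢ + α·Naᵢ) = Kₒ + α·Naₒ → α = (0.074804·109.0 − 5.48) / (129.0 − 0.074804·17.9)
α = (8.154 − 5.48) / (129.0 − 1.339) = 2.674/127.7 = 0.02094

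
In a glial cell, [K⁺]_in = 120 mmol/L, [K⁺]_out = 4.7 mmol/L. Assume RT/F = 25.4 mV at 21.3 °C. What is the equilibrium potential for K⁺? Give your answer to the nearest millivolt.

E = (25.4/z) · ln([K⁺]_out/[K⁺]_in) with z = +1.
= (25.4/1) · ln(4.7/120) = 25.40 · ln(0.03917)
= 25.40 · (-3.2399) = -82.29 mV

-82 mV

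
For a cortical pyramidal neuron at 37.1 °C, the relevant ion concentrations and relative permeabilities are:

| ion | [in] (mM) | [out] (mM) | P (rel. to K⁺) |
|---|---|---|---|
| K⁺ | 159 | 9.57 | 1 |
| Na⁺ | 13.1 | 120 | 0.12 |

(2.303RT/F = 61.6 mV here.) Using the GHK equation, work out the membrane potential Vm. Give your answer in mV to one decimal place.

Vm = 61.6 · log₁₀[(Σ P·[cation]ₒ + Σ P·[anion]ᵢ) / (Σ P·[cation]ᵢ + Σ P·[anion]ₒ)]
Numerator = 1×9.57 + 0.12×120 = 23.97
Denominator = 1×159 + 0.12×13.1 = 160.6
Vm = 61.6 · log₁₀(0.14928) = 61.6 × (-0.8260) = -50.88 mV

-50.9 mV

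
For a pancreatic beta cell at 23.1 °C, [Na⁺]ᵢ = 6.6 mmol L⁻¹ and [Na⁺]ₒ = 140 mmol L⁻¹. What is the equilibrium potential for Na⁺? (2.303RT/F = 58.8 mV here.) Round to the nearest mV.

E = (58.8/z) · log₁₀([Na⁺]_out/[Na⁺]_in) with z = +1.
= (58.8/1) · log₁₀(140/6.6) = 58.80 · log₁₀(21.21)
= 58.80 · (1.3266) = 78.00 mV

78 mV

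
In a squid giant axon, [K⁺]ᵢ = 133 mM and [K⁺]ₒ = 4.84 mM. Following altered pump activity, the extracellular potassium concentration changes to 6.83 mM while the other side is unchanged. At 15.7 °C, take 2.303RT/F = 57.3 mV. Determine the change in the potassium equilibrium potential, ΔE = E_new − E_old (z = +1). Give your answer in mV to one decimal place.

E_old = (57.3/1)·log₁₀(4.84/133) = -82.46 mV
E_new = (57.3/1)·log₁₀(6.83/133) = -73.88 mV
ΔE = -73.88 − (-82.46) = 8.57 mV

8.6 mV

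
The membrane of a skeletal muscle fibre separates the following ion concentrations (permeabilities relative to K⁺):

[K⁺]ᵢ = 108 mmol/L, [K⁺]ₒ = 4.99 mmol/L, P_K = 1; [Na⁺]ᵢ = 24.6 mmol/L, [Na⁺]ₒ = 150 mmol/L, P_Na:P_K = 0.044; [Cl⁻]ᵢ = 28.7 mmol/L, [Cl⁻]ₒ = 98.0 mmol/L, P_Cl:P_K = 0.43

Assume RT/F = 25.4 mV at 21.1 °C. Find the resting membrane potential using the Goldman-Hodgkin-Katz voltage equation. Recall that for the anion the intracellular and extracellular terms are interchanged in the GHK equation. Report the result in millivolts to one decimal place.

-46.8 mV

Vm = 25.4 · ln[(Σ P·[cation]ₒ + Σ P·[anion]ᵢ) / (Σ P·[cation]ᵢ + Σ P·[anion]ₒ)]
Numerator = 1×4.99 + 0.044×150 + 0.43×28.7 = 23.93
Denominator = 1×108 + 0.044×24.6 + 0.43×98.0 = 151.2
Vm = 25.4 · ln(0.15825) = 25.4 × (-1.8436) = -46.83 mV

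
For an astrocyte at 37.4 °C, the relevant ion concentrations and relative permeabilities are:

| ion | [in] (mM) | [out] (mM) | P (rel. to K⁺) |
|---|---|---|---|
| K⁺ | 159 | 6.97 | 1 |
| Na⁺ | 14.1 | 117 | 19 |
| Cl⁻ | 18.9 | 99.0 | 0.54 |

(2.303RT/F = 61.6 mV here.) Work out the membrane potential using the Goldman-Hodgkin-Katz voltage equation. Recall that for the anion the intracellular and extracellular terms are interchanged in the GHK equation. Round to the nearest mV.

41 mV

Vm = 61.6 · log₁₀[(Σ P·[cation]ₒ + Σ P·[anion]ᵢ) / (Σ P·[cation]ᵢ + Σ P·[anion]ₒ)]
Numerator = 1×6.97 + 19×117 + 0.54×18.9 = 2240
Denominator = 1×159 + 19×14.1 + 0.54×99.0 = 480.4
Vm = 61.6 · log₁₀(4.6635) = 61.6 × (0.6687) = 41.19 mV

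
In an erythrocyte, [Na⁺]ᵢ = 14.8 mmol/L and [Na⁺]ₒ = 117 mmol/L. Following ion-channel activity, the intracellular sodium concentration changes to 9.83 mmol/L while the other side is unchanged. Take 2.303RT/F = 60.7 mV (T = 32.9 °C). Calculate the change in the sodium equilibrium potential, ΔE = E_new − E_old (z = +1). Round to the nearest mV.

E_old = (60.7/1)·log₁₀(117/14.8) = 54.50 mV
E_new = (60.7/1)·log₁₀(117/9.83) = 65.29 mV
ΔE = 65.29 − (54.50) = 10.79 mV

11 mV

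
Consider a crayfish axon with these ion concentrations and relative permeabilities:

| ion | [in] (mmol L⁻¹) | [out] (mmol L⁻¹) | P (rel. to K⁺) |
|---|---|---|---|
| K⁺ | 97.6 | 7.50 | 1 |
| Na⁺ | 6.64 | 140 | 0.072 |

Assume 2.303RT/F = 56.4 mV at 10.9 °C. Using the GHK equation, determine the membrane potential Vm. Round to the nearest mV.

Vm = 56.4 · log₁₀[(Σ P·[cation]ₒ + Σ P·[anion]ᵢ) / (Σ P·[cation]ᵢ + Σ P·[anion]ₒ)]
Numerator = 1×7.50 + 0.072×140 = 17.58
Denominator = 1×97.6 + 0.072×6.64 = 98.08
Vm = 56.4 · log₁₀(0.17924) = 56.4 × (-0.7466) = -42.11 mV

-42 mV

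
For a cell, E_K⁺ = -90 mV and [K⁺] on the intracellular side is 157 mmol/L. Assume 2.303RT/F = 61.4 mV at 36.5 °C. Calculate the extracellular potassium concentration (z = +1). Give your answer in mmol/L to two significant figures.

5.4 mmol/L

Nernst: E = (61.4/1) · log₁₀([out]/[in]), so log₁₀([out]/[in]) = -90.0 × 1 / 61.4 = -1.4658.
[out]/[in] = 10^(-1.4658) = 0.03421.
[out] = 0.03421 × 157 = 5.372 mmol/L.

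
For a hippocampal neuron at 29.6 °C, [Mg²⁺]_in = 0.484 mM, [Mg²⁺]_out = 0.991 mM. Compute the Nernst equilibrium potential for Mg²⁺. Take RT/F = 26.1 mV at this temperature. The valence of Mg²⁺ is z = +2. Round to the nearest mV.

E = (26.1/z) · ln([Mg²⁺]_out/[Mg²⁺]_in) with z = +2.
= (26.1/2) · ln(0.991/0.484) = 13.05 · ln(2.048)
= 13.05 · (0.7166) = 9.35 mV

9 mV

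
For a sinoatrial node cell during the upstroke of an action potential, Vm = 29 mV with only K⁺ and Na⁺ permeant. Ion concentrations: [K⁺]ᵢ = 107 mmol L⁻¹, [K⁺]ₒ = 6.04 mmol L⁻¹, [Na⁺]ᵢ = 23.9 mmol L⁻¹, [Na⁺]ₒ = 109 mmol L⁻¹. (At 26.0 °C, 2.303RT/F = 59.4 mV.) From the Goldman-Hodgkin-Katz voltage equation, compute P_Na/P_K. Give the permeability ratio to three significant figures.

Let α = P_Na/P_K. GHK: Vm = 59.4·log₁₀[(Kₒ + α·Naₒ)/(Kᵢ + α·Naᵢ)].
10^(Vm/59.4) = 10^(29.0/59.4) = 3.0776
So 3.0776·(Kᵢ + α·Naᵢ) = Kₒ + α·Naₒ → α = (3.0776·107.0 − 6.04) / (109.0 − 3.0776·23.9)
α = (329.3 − 6.04) / (109.0 − 73.56) = 323.3/35.44 = 9.12

9.12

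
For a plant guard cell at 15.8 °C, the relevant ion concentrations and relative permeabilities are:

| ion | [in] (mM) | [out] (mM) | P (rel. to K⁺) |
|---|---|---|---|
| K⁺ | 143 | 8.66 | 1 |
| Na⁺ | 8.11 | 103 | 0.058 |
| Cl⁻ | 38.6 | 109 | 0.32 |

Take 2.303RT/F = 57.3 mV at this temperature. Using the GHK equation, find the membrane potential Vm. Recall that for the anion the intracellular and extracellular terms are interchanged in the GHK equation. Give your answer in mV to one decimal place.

Vm = 57.3 · log₁₀[(Σ P·[cation]ₒ + Σ P·[anion]ᵢ) / (Σ P·[cation]ᵢ + Σ P·[anion]ₒ)]
Numerator = 1×8.66 + 0.058×103 + 0.32×38.6 = 26.99
Denominator = 1×143 + 0.058×8.11 + 0.32×109 = 178.4
Vm = 57.3 · log₁₀(0.15131) = 57.3 × (-0.8201) = -46.99 mV

-47.0 mV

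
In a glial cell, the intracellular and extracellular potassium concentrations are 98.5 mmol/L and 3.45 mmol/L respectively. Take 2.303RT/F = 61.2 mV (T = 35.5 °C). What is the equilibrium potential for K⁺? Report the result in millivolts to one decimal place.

-89.1 mV

E = (61.2/z) · log₁₀([K⁺]_out/[K⁺]_in) with z = +1.
= (61.2/1) · log₁₀(3.45/98.5) = 61.20 · log₁₀(0.03503)
= 61.20 · (-1.4556) = -89.08 mV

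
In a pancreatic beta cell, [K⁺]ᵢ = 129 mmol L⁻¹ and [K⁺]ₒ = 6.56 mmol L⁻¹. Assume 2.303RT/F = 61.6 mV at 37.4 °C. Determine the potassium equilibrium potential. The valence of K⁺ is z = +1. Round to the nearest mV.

-80 mV

E = (61.6/z) · log₁₀([K⁺]_out/[K⁺]_in) with z = +1.
= (61.6/1) · log₁₀(6.56/129) = 61.60 · log₁₀(0.05085)
= 61.60 · (-1.2937) = -79.69 mV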